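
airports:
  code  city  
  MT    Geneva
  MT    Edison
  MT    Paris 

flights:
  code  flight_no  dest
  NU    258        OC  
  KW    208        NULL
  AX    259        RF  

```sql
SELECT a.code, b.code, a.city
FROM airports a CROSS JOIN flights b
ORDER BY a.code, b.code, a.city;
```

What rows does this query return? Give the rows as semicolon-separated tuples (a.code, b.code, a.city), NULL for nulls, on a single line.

CROSS JOIN pairs every row of `airports` with every row of `flights`: 3 × 3 = 9 rows.
After projecting and ordering:
a.code | b.code | a.city
MT | AX | Edison
MT | AX | Geneva
MT | AX | Paris
MT | KW | Edison
MT | KW | Geneva
MT | KW | Paris
MT | NU | Edison
MT | NU | Geneva
MT | NU | Paris

(MT, AX, Edison); (MT, AX, Geneva); (MT, AX, Paris); (MT, KW, Edison); (MT, KW, Geneva); (MT, KW, Paris); (MT, NU, Edison); (MT, NU, Geneva); (MT, NU, Paris)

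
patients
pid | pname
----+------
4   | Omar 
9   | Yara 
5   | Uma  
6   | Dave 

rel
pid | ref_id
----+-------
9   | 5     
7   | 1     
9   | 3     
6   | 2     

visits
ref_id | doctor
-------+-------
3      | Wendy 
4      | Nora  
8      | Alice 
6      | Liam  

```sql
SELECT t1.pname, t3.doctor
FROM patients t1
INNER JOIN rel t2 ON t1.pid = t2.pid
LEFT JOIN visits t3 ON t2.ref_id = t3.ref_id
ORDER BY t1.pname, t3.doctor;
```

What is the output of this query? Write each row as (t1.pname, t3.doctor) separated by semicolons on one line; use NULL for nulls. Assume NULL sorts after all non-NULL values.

Joins associate left-to-right: patients INNER JOIN rel on pid gives 3 intermediate row(s).
Then LEFT JOIN `visits t3` on ref_id: each of those 3 rows is kept; rows whose t2.ref_id has no match in t3 get NULL for t3's columns.

(Dave, NULL); (Yara, Wendy); (Yara, NULL)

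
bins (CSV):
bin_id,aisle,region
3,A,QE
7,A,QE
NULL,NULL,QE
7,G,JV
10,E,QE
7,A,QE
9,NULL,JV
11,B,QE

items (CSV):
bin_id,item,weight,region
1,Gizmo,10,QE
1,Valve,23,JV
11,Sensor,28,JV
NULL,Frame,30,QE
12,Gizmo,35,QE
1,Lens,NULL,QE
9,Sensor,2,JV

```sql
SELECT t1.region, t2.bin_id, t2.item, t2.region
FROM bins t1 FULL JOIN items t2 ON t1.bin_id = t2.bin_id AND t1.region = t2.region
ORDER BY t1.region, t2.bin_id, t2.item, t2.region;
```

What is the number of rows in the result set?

FULL OUTER JOIN keeps every row from both sides; unmatched rows get NULL for the other side's columns.
Matching on t1.bin_id = t2.bin_id AND t1.region = t2.region. A NULL in a compared column never satisfies the condition.
- t1 row (bin_id=3, region=QE): no match → kept, t2 columns NULL.
- t1 row (bin_id=7, region=QE): no match → kept, t2 columns NULL.
- t1 row (bin_id=NULL, region=QE): no match → kept, t2 columns NULL.
- t1 row (bin_id=7, region=JV): no match → kept, t2 columns NULL.
- t1 row (bin_id=10, region=QE): no match → kept, t2 columns NULL.
- t1 row (bin_id=7, region=QE): no match → kept, t2 columns NULL.
- t1 row (bin_id=9, region=JV): matches 1 t2 row(s) → 1 output row(s).
- t1 row (bin_id=11, region=QE): no match → kept, t2 columns NULL.
- 6 t2 row(s) had no t1 match → kept, t1 columns NULL.
Total: 1 matched + 13 padded = 14 rows.

14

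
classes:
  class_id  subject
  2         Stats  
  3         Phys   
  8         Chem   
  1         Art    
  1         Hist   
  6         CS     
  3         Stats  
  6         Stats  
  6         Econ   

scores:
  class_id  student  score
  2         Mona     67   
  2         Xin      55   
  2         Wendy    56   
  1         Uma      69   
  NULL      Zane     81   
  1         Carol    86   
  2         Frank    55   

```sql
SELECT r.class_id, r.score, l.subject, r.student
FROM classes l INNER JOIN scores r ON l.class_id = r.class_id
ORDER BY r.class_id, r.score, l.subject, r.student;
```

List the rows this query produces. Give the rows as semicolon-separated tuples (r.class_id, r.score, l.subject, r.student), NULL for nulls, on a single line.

(1, 69, Art, Uma); (1, 69, Hist, Uma); (1, 86, Art, Carol); (1, 86, Hist, Carol); (2, 55, Stats, Frank); (2, 55, Stats, Xin); (2, 56, Stats, Wendy); (2, 67, Stats, Mona)

INNER JOIN keeps only pairs where the ON condition holds.
Matching on l.class_id = r.class_id. A NULL in a compared column never satisfies the condition.
- l (class_id=2) pairs with 4 row(s) of r.
- l (class_id=3) has no partner → excluded.
- l (class_id=8) has no partner → excluded.
- l (class_id=1) pairs with 2 row(s) of r.
- l (class_id=1) pairs with 2 row(s) of r.
- l (class_id=6) has no partner → excluded.
- l (class_id=3) has no partner → excluded.
- l (class_id=6) has no partner → excluded.
- l (class_id=6) has no partner → excluded.
After projecting and ordering:
r.class_id | r.score | l.subject | r.student
1 | 69 | Art | Uma
1 | 69 | Hist | Uma
1 | 86 | Art | Carol
1 | 86 | Hist | Carol
2 | 55 | Stats | Frank
2 | 55 | Stats | Xin
2 | 56 | Stats | Wendy
2 | 67 | Stats | Mona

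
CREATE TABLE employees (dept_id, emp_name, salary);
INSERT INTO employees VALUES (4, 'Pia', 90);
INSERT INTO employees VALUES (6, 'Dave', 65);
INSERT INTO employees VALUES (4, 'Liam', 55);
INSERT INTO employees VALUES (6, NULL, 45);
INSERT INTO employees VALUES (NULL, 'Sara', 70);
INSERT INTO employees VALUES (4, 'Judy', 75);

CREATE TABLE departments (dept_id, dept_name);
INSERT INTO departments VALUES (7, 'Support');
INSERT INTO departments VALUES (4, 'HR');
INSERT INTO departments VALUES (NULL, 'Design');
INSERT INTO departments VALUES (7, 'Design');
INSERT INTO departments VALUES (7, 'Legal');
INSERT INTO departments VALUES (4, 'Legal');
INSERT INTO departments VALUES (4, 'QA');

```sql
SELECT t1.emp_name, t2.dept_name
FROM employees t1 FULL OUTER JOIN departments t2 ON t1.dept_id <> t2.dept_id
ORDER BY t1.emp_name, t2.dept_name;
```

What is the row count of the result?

23

FULL OUTER JOIN keeps every row from both sides; unmatched rows get NULL for the other side's columns.
Matching on t1.dept_id <> t2.dept_id. A NULL in a compared column never satisfies the condition.
- t1 (dept_id=4) pairs with 3 row(s) of t2.
- t1 (dept_id=6) pairs with 6 row(s) of t2.
- t1 (dept_id=4) pairs with 3 row(s) of t2.
- t1 (dept_id=6) pairs with 6 row(s) of t2.
- t1 (dept_id=NULL) has no partner → padded with NULL.
- t1 (dept_id=4) pairs with 3 row(s) of t2.
- plus 1 unmatched t2 row(s), each kept with NULL t1 columns.
Total: 21 matched + 2 padded = 23 rows.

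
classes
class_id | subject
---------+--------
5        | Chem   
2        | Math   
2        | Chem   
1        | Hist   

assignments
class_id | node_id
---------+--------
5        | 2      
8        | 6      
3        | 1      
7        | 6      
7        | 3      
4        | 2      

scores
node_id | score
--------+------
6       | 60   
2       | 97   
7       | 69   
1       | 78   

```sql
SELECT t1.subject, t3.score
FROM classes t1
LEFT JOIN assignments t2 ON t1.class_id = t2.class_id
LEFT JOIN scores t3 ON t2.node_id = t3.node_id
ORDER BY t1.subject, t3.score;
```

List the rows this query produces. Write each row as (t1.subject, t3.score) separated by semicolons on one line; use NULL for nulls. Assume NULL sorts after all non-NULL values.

Joins associate left-to-right: classes LEFT JOIN assignments on class_id gives 4 intermediate row(s).
Then LEFT JOIN `scores t3` on node_id: each of those 4 rows is kept; rows whose t2.node_id has no match in t3 get NULL for t3's columns.

(Chem, 97); (Chem, NULL); (Hist, NULL); (Math, NULL)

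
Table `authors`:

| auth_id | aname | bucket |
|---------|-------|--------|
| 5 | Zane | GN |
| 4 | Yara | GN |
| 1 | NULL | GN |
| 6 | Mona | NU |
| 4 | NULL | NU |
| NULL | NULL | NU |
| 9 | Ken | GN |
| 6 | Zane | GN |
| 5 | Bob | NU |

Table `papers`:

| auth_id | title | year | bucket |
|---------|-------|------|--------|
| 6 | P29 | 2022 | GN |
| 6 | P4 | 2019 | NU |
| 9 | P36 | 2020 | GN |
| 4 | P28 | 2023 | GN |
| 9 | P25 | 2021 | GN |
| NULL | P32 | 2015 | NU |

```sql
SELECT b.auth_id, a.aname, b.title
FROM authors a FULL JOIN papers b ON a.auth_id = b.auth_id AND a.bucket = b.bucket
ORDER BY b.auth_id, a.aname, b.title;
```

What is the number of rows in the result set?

11

FULL OUTER JOIN keeps every row from both sides; unmatched rows get NULL for the other side's columns.
Matching on a.auth_id = b.auth_id AND a.bucket = b.bucket. A NULL in a compared column never satisfies the condition.
- auth_id=5, bucket=GN: no b row matches, row kept with b columns NULL.
- auth_id=4, bucket=GN: 1 matching b row(s), so 1 row(s) emitted.
- auth_id=1, bucket=GN: no b row matches, row kept with b columns NULL.
- auth_id=6, bucket=NU: 1 matching b row(s), so 1 row(s) emitted.
- auth_id=4, bucket=NU: no b row matches, row kept with b columns NULL.
- auth_id=NULL, bucket=NU: no b row matches, row kept with b columns NULL.
- auth_id=9, bucket=GN: 2 matching b row(s), so 2 row(s) emitted.
- auth_id=6, bucket=GN: 1 matching b row(s), so 1 row(s) emitted.
- auth_id=5, bucket=NU: no b row matches, row kept with b columns NULL.
- 1 b row(s) had no a match → kept, a columns NULL.
Total: 5 matched + 6 padded = 11 rows.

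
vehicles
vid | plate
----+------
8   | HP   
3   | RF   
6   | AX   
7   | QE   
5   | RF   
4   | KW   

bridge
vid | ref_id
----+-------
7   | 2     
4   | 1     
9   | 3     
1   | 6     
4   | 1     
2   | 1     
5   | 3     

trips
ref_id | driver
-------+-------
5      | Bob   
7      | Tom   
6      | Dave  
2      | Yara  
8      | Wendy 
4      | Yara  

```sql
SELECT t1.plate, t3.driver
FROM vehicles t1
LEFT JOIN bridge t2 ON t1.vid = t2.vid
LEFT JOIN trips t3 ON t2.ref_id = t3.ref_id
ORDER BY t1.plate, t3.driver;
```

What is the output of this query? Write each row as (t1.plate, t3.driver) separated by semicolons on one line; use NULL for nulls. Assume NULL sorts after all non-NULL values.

(AX, NULL); (HP, NULL); (KW, NULL); (KW, NULL); (QE, Yara); (RF, NULL); (RF, NULL)

Joins associate left-to-right: vehicles LEFT JOIN bridge on vid gives 7 intermediate row(s).
Then LEFT JOIN `trips t3` on ref_id: each of those 7 rows is kept; rows whose t2.ref_id has no match in t3 get NULL for t3's columns.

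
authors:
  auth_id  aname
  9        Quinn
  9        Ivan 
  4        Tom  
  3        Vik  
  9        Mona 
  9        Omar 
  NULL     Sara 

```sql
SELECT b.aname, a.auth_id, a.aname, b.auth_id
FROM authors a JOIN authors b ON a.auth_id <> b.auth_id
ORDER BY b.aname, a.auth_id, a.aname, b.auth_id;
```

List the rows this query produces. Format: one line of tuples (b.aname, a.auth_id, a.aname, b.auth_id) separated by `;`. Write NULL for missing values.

(Ivan, 3, Vik, 9); (Ivan, 4, Tom, 9); (Mona, 3, Vik, 9); (Mona, 4, Tom, 9); (Omar, 3, Vik, 9); (Omar, 4, Tom, 9); (Quinn, 3, Vik, 9); (Quinn, 4, Tom, 9); (Tom, 3, Vik, 4); (Tom, 9, Ivan, 4); (Tom, 9, Mona, 4); (Tom, 9, Omar, 4); (Tom, 9, Quinn, 4); (Vik, 4, Tom, 3); (Vik, 9, Ivan, 3); (Vik, 9, Mona, 3); (Vik, 9, Omar, 3); (Vik, 9, Quinn, 3)

INNER JOIN keeps only pairs where the ON condition holds.
Matching on a.auth_id <> b.auth_id. A NULL in a compared column never satisfies the condition.
- a row (auth_id=9): matches 2 b row(s) → 2 output row(s).
- a row (auth_id=9): matches 2 b row(s) → 2 output row(s).
- a row (auth_id=4): matches 5 b row(s) → 5 output row(s).
- a row (auth_id=3): matches 5 b row(s) → 5 output row(s).
- a row (auth_id=9): matches 2 b row(s) → 2 output row(s).
- a row (auth_id=9): matches 2 b row(s) → 2 output row(s).
- a row (auth_id=NULL): no match → dropped.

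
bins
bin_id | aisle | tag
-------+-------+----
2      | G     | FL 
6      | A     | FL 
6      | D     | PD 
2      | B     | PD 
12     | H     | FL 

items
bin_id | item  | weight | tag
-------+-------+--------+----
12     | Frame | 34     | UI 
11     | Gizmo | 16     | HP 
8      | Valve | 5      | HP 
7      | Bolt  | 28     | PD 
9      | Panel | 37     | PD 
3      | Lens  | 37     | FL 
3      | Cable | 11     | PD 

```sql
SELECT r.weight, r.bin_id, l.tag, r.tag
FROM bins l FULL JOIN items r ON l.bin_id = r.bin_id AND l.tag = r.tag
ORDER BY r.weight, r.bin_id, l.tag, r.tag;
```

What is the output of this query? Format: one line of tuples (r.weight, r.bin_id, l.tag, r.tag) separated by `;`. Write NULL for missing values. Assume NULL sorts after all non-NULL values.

(5, 8, NULL, HP); (11, 3, NULL, PD); (16, 11, NULL, HP); (28, 7, NULL, PD); (34, 12, NULL, UI); (37, 3, NULL, FL); (37, 9, NULL, PD); (NULL, NULL, FL, NULL); (NULL, NULL, FL, NULL); (NULL, NULL, FL, NULL); (NULL, NULL, PD, NULL); (NULL, NULL, PD, NULL)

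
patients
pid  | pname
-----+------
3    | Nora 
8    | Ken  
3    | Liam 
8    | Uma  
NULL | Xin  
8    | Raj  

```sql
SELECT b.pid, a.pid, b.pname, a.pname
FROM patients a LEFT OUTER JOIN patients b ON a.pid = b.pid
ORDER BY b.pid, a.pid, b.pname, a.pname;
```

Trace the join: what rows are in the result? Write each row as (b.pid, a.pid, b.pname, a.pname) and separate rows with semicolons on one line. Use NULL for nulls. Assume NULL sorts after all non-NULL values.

(3, 3, Liam, Liam); (3, 3, Liam, Nora); (3, 3, Nora, Liam); (3, 3, Nora, Nora); (8, 8, Ken, Ken); (8, 8, Ken, Raj); (8, 8, Ken, Uma); (8, 8, Raj, Ken); (8, 8, Raj, Raj); (8, 8, Raj, Uma); (8, 8, Uma, Ken); (8, 8, Uma, Raj); (8, 8, Uma, Uma); (NULL, NULL, NULL, Xin)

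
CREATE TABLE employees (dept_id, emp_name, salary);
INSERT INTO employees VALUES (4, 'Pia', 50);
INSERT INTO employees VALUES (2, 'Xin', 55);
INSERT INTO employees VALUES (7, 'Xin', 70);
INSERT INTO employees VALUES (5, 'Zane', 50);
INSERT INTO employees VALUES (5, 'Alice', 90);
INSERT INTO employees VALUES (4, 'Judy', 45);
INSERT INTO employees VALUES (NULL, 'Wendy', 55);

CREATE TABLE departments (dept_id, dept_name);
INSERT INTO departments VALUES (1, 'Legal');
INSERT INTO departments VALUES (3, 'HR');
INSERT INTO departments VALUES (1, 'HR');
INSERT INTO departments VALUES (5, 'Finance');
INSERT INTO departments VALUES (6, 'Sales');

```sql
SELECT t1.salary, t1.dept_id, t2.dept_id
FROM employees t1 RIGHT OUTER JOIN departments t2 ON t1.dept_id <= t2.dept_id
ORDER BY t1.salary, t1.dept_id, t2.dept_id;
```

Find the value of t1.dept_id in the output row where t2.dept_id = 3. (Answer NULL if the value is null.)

RIGHT JOIN keeps every row from `departments`; unmatched rows get NULL for `employees`'s columns.
Matching on t1.dept_id <= t2.dept_id. A NULL in a compared column never satisfies the condition.
Matched pairs: 11; unmatched t2 rows kept: 2.

2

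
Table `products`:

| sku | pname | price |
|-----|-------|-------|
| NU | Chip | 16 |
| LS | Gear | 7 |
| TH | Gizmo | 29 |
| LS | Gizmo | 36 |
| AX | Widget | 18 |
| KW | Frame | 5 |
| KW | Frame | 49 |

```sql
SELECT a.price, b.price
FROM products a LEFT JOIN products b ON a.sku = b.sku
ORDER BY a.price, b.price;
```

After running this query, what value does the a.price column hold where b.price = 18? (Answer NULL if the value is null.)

LEFT JOIN keeps every row from `products a`; unmatched rows get NULL for `products b`'s columns.
Matching on a.sku = b.sku.
- sku=NU: 1 matching b row(s), so 1 row(s) emitted.
- sku=LS: 2 matching b row(s), so 2 row(s) emitted.
- sku=TH: 1 matching b row(s), so 1 row(s) emitted.
- sku=LS: 2 matching b row(s), so 2 row(s) emitted.
- sku=AX: 1 matching b row(s), so 1 row(s) emitted.
- sku=KW: 2 matching b row(s), so 2 row(s) emitted.
- sku=KW: 2 matching b row(s), so 2 row(s) emitted.

18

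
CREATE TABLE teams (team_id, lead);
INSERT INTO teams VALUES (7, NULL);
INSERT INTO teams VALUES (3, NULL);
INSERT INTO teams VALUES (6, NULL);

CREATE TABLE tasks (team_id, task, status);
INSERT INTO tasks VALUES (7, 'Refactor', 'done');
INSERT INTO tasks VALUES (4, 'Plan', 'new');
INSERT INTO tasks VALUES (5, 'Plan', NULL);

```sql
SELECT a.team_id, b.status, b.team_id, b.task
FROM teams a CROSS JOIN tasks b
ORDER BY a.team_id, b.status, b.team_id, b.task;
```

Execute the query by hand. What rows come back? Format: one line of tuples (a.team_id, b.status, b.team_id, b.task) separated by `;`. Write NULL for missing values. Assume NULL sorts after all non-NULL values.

CROSS JOIN pairs every row of `teams` with every row of `tasks`: 3 × 3 = 9 rows.
After projecting and ordering:
a.team_id | b.status | b.team_id | b.task
3 | done | 7 | Refactor
3 | new | 4 | Plan
3 | NULL | 5 | Plan
6 | done | 7 | Refactor
6 | new | 4 | Plan
6 | NULL | 5 | Plan
7 | done | 7 | Refactor
7 | new | 4 | Plan
7 | NULL | 5 | Plan

(3, done, 7, Refactor); (3, new, 4, Plan); (3, NULL, 5, Plan); (6, done, 7, Refactor); (6, new, 4, Plan); (6, NULL, 5, Plan); (7, done, 7, Refactor); (7, new, 4, Plan); (7, NULL, 5, Plan)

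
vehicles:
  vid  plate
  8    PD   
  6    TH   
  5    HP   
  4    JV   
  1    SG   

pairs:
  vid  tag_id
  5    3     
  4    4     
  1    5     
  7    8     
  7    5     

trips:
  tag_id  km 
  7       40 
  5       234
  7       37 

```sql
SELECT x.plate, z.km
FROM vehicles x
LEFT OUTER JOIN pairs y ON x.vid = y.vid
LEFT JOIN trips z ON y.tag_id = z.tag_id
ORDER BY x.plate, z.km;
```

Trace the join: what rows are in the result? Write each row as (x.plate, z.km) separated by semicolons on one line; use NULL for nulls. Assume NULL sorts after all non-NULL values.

Evaluate left to right. First `vehicles x LEFT JOIN pairs y` on vid: 5 row(s).
Then LEFT JOIN `trips z` on tag_id: each of those 5 rows is kept; rows whose y.tag_id has no match in z get NULL for z's columns.

(HP, NULL); (JV, NULL); (PD, NULL); (SG, 234); (TH, NULL)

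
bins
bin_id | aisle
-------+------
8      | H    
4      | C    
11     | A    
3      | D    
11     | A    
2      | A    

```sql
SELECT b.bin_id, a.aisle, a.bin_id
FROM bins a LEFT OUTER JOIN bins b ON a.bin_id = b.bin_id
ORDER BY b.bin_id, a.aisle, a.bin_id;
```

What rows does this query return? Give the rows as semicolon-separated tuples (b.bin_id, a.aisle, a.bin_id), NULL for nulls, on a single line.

LEFT JOIN keeps every row from `bins a`; unmatched rows get NULL for `bins b`'s columns.
Matching on a.bin_id = b.bin_id.
Matched pairs: 8; unmatched a rows kept: 0.

(2, A, 2); (3, D, 3); (4, C, 4); (8, H, 8); (11, A, 11); (11, A, 11); (11, A, 11); (11, A, 11)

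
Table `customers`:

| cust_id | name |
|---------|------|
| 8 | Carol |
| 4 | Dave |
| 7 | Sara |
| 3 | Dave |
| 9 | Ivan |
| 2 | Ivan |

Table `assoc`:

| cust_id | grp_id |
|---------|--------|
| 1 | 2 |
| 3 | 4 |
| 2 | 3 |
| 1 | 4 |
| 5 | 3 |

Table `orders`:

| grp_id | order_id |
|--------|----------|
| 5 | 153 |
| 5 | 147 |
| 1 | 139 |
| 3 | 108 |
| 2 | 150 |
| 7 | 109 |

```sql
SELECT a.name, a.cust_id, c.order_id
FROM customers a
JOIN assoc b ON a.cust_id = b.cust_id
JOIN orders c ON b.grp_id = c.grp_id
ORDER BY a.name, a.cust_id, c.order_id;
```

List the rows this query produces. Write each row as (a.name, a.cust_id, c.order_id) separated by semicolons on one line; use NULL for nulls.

(Ivan, 2, 108)

Step 1 — a INNER JOIN b on cust_id → 2 row(s).
Then INNER JOIN `orders c` on grp_id: keep only rows whose b.grp_id appears in c.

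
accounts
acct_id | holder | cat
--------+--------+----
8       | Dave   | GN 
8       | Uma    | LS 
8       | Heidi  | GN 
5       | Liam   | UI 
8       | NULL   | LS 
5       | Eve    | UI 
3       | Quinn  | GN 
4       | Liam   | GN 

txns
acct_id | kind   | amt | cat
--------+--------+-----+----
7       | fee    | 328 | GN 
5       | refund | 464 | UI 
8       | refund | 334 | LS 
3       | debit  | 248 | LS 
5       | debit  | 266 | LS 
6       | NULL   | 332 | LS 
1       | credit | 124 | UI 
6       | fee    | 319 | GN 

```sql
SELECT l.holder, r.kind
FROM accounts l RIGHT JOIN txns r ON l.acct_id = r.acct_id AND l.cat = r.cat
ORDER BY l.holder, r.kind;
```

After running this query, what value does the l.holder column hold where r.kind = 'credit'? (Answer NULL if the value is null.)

NULL

RIGHT JOIN keeps every row from `txns`; unmatched rows get NULL for `accounts`'s columns.
Matching on l.acct_id = r.acct_id AND l.cat = r.cat.
- l row (acct_id=8, cat=GN): no match.
- l row (acct_id=8, cat=LS): matches 1 r row(s) → 1 output row(s).
- l row (acct_id=8, cat=GN): no match.
- l row (acct_id=5, cat=UI): matches 1 r row(s) → 1 output row(s).
- l row (acct_id=8, cat=LS): matches 1 r row(s) → 1 output row(s).
- l row (acct_id=5, cat=UI): matches 1 r row(s) → 1 output row(s).
- l row (acct_id=3, cat=GN): no match.
- l row (acct_id=4, cat=GN): no match.
- 6 row(s) from r found no l partner → padded with NULL.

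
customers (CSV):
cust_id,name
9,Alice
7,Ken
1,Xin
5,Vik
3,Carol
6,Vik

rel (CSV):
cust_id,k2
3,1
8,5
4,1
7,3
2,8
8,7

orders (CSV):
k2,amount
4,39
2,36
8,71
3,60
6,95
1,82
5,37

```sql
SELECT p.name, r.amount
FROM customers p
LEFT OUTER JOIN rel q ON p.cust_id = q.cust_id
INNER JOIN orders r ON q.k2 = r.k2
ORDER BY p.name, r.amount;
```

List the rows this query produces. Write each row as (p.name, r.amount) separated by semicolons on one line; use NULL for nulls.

Evaluate left to right. First `customers p LEFT JOIN rel q` on cust_id: 6 row(s).
Then INNER JOIN `orders r` on k2: keep only rows whose q.k2 appears in r.

(Carol, 82); (Ken, 60)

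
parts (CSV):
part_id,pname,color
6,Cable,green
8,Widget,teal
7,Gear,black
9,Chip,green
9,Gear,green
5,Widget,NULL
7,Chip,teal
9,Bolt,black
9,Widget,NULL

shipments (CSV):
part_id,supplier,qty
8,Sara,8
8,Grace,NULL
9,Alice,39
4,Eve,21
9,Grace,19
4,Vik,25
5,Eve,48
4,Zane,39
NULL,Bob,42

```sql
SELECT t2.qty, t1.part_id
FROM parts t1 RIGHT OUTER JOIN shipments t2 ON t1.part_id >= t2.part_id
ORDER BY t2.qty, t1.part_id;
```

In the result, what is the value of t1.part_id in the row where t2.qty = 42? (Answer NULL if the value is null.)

NULL

RIGHT JOIN keeps every row from `shipments`; unmatched rows get NULL for `parts`'s columns.
Matching on t1.part_id >= t2.part_id. A NULL in a compared column never satisfies the condition.
- t1 row (part_id=6): matches 4 t2 row(s) → 4 output row(s).
- t1 row (part_id=8): matches 6 t2 row(s) → 6 output row(s).
- t1 row (part_id=7): matches 4 t2 row(s) → 4 output row(s).
- t1 row (part_id=9): matches 8 t2 row(s) → 8 output row(s).
- t1 row (part_id=9): matches 8 t2 row(s) → 8 output row(s).
- t1 row (part_id=5): matches 4 t2 row(s) → 4 output row(s).
- t1 row (part_id=7): matches 4 t2 row(s) → 4 output row(s).
- t1 row (part_id=9): matches 8 t2 row(s) → 8 output row(s).
- t1 row (part_id=9): matches 8 t2 row(s) → 8 output row(s).
- 1 row(s) from t2 found no t1 partner → padded with NULL.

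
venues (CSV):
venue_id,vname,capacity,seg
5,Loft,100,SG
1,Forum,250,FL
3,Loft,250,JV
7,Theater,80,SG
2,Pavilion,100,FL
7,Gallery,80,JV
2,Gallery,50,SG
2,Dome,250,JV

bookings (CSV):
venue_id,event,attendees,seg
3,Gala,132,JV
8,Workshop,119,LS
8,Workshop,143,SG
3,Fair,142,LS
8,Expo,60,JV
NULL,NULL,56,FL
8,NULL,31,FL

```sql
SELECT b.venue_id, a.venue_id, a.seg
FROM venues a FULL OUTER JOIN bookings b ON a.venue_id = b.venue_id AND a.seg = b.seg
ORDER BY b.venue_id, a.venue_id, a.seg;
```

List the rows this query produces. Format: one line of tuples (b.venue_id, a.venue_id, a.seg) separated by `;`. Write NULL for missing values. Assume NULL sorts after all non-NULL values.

FULL OUTER JOIN keeps every row from both sides; unmatched rows get NULL for the other side's columns.
Matching on a.venue_id = b.venue_id AND a.seg = b.seg. A NULL in a compared column never satisfies the condition.
Matched pairs: 1; unmatched a rows kept: 7; unmatched b rows kept: 6.

(3, 3, JV); (3, NULL, NULL); (8, NULL, NULL); (8, NULL, NULL); (8, NULL, NULL); (8, NULL, NULL); (NULL, 1, FL); (NULL, 2, FL); (NULL, 2, JV); (NULL, 2, SG); (NULL, 5, SG); (NULL, 7, JV); (NULL, 7, SG); (NULL, NULL, NULL)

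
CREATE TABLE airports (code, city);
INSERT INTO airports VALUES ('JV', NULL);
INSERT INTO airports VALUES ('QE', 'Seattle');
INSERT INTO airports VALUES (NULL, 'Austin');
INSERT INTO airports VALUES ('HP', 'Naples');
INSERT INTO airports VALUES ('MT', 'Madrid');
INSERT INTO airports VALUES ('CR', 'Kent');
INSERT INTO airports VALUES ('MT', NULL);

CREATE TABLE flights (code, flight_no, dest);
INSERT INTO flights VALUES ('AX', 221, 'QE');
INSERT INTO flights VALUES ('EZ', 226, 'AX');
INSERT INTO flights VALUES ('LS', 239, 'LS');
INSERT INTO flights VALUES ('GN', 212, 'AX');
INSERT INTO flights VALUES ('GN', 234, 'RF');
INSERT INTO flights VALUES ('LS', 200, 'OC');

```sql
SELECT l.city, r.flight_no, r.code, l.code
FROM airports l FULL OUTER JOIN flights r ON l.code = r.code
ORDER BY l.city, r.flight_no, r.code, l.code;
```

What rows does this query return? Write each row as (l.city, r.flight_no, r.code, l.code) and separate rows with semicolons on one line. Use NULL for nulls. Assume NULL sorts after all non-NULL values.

(Austin, NULL, NULL, NULL); (Kent, NULL, NULL, CR); (Madrid, NULL, NULL, MT); (Naples, NULL, NULL, HP); (Seattle, NULL, NULL, QE); (NULL, 200, LS, NULL); (NULL, 212, GN, NULL); (NULL, 221, AX, NULL); (NULL, 226, EZ, NULL); (NULL, 234, GN, NULL); (NULL, 239, LS, NULL); (NULL, NULL, NULL, JV); (NULL, NULL, NULL, MT)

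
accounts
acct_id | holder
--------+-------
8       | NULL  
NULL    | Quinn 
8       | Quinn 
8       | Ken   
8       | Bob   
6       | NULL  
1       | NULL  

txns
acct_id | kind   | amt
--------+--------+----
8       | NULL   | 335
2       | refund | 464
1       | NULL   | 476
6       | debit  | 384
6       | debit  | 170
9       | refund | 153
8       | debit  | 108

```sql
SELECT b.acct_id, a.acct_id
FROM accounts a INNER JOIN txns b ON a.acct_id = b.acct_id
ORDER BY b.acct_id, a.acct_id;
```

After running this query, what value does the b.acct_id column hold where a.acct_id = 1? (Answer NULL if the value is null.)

1

INNER JOIN keeps only pairs where the ON condition holds.
Matching on a.acct_id = b.acct_id. A NULL in a compared column never satisfies the condition.
Matched pairs: 11.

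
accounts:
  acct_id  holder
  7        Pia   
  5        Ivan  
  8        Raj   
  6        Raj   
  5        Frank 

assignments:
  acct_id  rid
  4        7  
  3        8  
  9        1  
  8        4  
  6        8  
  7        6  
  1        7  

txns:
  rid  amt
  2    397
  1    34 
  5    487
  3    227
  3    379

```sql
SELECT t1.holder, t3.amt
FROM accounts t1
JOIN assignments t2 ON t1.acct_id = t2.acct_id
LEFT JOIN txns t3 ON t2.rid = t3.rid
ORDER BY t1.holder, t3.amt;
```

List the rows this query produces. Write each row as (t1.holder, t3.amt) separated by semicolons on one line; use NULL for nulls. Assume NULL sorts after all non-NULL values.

Step 1 — t1 INNER JOIN t2 on acct_id → 3 row(s).
Then LEFT JOIN `txns t3` on rid: each of those 3 rows is kept; rows whose t2.rid has no match in t3 get NULL for t3's columns.

(Pia, NULL); (Raj, NULL); (Raj, NULL)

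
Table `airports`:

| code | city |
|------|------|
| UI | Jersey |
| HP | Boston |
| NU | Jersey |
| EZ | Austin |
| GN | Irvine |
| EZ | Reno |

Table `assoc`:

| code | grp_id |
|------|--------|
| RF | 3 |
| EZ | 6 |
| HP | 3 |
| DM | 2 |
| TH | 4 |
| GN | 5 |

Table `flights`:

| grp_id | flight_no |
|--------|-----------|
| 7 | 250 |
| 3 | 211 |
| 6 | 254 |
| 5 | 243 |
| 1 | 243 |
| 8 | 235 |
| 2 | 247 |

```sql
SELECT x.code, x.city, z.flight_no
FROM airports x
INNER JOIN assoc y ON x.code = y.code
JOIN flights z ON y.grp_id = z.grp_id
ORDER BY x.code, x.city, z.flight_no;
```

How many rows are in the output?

4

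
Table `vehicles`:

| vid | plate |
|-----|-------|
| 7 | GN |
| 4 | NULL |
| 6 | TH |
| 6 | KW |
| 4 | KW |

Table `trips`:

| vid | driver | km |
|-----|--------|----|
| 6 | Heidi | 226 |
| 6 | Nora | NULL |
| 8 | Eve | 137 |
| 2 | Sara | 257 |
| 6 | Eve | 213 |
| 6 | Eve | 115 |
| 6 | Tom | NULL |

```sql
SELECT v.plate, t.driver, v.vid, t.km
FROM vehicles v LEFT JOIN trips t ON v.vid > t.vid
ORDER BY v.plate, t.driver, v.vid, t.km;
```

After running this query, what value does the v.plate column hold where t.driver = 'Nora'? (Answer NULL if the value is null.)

GN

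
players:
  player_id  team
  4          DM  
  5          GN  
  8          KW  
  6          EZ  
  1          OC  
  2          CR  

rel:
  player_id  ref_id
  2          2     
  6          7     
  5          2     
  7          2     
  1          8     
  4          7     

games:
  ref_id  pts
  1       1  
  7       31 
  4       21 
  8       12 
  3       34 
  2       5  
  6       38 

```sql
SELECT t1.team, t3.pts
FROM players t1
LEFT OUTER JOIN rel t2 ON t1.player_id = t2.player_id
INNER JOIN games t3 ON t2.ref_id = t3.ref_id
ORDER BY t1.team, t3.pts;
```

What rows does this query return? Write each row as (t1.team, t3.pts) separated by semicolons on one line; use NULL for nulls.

Joins associate left-to-right: players LEFT JOIN rel on player_id gives 6 intermediate row(s).
Then INNER JOIN `games t3` on ref_id: keep only rows whose t2.ref_id appears in t3.

(CR, 5); (DM, 31); (EZ, 31); (GN, 5); (OC, 12)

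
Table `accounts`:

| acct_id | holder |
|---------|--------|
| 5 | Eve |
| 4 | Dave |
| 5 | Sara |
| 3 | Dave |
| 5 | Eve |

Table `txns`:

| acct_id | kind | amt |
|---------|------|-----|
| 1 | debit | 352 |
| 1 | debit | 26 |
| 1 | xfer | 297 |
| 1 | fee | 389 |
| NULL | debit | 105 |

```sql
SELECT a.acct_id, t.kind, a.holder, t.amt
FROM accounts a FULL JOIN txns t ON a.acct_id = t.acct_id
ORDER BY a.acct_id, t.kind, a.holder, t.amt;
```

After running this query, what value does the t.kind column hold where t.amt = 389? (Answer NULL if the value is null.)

FULL OUTER JOIN keeps every row from both sides; unmatched rows get NULL for the other side's columns.
Matching on a.acct_id = t.acct_id. A NULL in a compared column never satisfies the condition.
- a row (acct_id=5): no match → kept, t columns NULL.
- a row (acct_id=4): no match → kept, t columns NULL.
- a row (acct_id=5): no match → kept, t columns NULL.
- a row (acct_id=3): no match → kept, t columns NULL.
- a row (acct_id=5): no match → kept, t columns NULL.
- 5 t row(s) had no a match → kept, a columns NULL.

fee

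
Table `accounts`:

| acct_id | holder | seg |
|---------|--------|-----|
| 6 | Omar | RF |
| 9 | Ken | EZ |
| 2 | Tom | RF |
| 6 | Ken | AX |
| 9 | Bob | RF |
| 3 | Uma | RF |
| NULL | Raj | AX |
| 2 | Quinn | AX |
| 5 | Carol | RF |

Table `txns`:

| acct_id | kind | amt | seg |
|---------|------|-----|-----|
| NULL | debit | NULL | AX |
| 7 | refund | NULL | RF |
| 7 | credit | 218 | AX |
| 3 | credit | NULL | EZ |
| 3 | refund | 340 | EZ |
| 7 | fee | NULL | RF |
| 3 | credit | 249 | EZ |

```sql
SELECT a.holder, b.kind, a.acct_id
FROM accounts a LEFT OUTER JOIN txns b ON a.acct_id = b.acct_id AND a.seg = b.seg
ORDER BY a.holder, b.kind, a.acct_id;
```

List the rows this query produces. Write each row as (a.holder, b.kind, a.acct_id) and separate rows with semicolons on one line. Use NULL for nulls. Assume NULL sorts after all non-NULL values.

LEFT JOIN keeps every row from `accounts`; unmatched rows get NULL for `txns`'s columns.
Matching on a.acct_id = b.acct_id AND a.seg = b.seg. A NULL in a compared column never satisfies the condition.
- acct_id=6, seg=RF: no b row matches, row kept with b columns NULL.
- acct_id=9, seg=EZ: no b row matches, row kept with b columns NULL.
- acct_id=2, seg=RF: no b row matches, row kept with b columns NULL.
- acct_id=6, seg=AX: no b row matches, row kept with b columns NULL.
- acct_id=9, seg=RF: no b row matches, row kept with b columns NULL.
- acct_id=3, seg=RF: no b row matches, row kept with b columns NULL.
- acct_id=NULL, seg=AX: no b row matches, row kept with b columns NULL.
- acct_id=2, seg=AX: no b row matches, row kept with b columns NULL.
- acct_id=5, seg=RF: no b row matches, row kept with b columns NULL.
After projecting and ordering:
a.holder | b.kind | a.acct_id
Bob | NULL | 9
Carol | NULL | 5
Ken | NULL | 6
Ken | NULL | 9
Omar | NULL | 6
Quinn | NULL | 2
Raj | NULL | NULL
Tom | NULL | 2
Uma | NULL | 3

(Bob, NULL, 9); (Carol, NULL, 5); (Ken, NULL, 6); (Ken, NULL, 9); (Omar, NULL, 6); (Quinn, NULL, 2); (Raj, NULL, NULL); (Tom, NULL, 2); (Uma, NULL, 3)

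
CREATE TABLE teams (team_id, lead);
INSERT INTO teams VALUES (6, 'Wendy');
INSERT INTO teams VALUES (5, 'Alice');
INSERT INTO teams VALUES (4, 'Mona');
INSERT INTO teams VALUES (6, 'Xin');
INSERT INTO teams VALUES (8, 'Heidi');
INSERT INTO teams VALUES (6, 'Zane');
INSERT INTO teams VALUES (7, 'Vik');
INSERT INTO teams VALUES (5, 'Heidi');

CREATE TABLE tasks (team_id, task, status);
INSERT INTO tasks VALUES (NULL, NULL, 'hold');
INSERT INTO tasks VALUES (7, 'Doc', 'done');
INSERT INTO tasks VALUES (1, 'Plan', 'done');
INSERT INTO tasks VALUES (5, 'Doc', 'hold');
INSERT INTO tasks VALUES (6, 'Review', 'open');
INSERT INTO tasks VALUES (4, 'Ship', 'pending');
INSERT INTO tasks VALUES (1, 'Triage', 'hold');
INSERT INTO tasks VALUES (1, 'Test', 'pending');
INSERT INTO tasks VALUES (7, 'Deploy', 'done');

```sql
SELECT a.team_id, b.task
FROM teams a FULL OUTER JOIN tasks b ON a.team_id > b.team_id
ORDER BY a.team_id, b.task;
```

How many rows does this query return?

FULL OUTER JOIN keeps every row from both sides; unmatched rows get NULL for the other side's columns.
Matching on a.team_id > b.team_id. A NULL in a compared column never satisfies the condition.
- a row (team_id=6): matches 5 b row(s) → 5 output row(s).
- a row (team_id=5): matches 4 b row(s) → 4 output row(s).
- a row (team_id=4): matches 3 b row(s) → 3 output row(s).
- a row (team_id=6): matches 5 b row(s) → 5 output row(s).
- a row (team_id=8): matches 8 b row(s) → 8 output row(s).
- a row (team_id=6): matches 5 b row(s) → 5 output row(s).
- a row (team_id=7): matches 6 b row(s) → 6 output row(s).
- a row (team_id=5): matches 4 b row(s) → 4 output row(s).
- 1 b row(s) had no a match → kept, a columns NULL.
Total: 40 matched + 1 padded = 41 rows.

41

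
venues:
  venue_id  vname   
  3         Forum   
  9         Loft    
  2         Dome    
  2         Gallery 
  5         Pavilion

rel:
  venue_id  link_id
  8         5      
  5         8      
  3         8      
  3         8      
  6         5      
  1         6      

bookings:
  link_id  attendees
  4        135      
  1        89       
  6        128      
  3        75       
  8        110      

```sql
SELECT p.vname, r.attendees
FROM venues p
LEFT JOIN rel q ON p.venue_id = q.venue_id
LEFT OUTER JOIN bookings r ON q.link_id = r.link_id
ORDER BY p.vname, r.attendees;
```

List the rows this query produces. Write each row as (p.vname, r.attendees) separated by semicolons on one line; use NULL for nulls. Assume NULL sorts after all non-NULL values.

Step 1 — p LEFT JOIN q on venue_id → 6 row(s).
Then LEFT JOIN `bookings r` on link_id: each of those 6 rows is kept; rows whose q.link_id has no match in r get NULL for r's columns.

(Dome, NULL); (Forum, 110); (Forum, 110); (Gallery, NULL); (Loft, NULL); (Pavilion, 110)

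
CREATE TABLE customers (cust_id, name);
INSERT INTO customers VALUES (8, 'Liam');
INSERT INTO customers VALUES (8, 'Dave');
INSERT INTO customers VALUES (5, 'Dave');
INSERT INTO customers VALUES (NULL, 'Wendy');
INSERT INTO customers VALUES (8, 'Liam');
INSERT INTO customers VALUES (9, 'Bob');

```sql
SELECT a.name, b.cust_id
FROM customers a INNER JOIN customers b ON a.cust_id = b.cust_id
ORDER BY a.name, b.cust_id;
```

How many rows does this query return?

INNER JOIN keeps only pairs where the ON condition holds.
Matching on a.cust_id = b.cust_id. A NULL in a compared column never satisfies the condition.
- cust_id=8: 3 matching b row(s), so 3 row(s) emitted.
- cust_id=8: 3 matching b row(s), so 3 row(s) emitted.
- cust_id=5: 1 matching b row(s), so 1 row(s) emitted.
- cust_id=NULL: no matching b row, dropped.
- cust_id=8: 3 matching b row(s), so 3 row(s) emitted.
- cust_id=9: 1 matching b row(s), so 1 row(s) emitted.
Total: 11 rows.

11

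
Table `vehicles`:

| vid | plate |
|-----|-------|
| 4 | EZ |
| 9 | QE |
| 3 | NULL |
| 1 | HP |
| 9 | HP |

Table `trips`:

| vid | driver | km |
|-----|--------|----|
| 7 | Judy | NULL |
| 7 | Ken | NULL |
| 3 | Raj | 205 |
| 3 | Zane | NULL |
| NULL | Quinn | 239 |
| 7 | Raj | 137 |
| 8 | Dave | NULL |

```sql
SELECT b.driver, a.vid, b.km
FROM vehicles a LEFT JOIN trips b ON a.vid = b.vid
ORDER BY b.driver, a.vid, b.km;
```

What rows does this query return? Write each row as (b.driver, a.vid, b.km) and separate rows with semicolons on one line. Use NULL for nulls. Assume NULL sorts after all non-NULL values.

(Raj, 3, 205); (Zane, 3, NULL); (NULL, 1, NULL); (NULL, 4, NULL); (NULL, 9, NULL); (NULL, 9, NULL)

LEFT JOIN keeps every row from `vehicles`; unmatched rows get NULL for `trips`'s columns.
Matching on a.vid = b.vid. A NULL in a compared column never satisfies the condition.
Matched pairs: 2; unmatched a rows kept: 4.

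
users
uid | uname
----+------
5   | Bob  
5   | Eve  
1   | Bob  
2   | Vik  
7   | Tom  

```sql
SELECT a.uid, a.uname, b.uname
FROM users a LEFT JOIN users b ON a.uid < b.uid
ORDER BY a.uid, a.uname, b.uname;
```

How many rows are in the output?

10

LEFT JOIN keeps every row from `users a`; unmatched rows get NULL for `users b`'s columns.
Matching on a.uid < b.uid.
Matched pairs: 9; unmatched a rows kept: 1.
Total: 9 matched + 1 padded = 10 rows.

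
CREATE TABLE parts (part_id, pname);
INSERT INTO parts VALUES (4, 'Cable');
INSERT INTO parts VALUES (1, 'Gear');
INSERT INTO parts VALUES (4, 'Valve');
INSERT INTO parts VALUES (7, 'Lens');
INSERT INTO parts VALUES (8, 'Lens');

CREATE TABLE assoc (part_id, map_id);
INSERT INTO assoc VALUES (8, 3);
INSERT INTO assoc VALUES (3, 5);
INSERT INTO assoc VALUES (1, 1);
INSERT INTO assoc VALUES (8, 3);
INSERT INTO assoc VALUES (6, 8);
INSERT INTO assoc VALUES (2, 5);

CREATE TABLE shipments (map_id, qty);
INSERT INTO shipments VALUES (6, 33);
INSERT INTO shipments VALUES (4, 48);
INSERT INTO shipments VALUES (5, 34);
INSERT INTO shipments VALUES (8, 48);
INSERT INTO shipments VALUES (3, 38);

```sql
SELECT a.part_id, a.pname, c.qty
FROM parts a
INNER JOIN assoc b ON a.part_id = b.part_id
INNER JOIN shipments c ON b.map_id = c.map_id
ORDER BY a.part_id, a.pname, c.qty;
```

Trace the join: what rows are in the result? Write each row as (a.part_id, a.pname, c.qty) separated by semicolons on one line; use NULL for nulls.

Step 1 — a INNER JOIN b on part_id → 3 row(s).
Then INNER JOIN `shipments c` on map_id: keep only rows whose b.map_id appears in c.

(8, Lens, 38); (8, Lens, 38)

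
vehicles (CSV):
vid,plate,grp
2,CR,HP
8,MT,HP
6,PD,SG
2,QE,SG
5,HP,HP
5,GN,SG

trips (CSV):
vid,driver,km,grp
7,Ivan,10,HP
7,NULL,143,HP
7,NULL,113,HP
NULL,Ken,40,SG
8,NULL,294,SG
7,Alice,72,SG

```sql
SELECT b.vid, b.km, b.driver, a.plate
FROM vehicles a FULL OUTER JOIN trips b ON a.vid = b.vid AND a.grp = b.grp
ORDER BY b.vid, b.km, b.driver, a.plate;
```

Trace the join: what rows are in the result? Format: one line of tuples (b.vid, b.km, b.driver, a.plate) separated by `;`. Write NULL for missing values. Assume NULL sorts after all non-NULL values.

(7, 10, Ivan, NULL); (7, 72, Alice, NULL); (7, 113, NULL, NULL); (7, 143, NULL, NULL); (8, 294, NULL, NULL); (NULL, 40, Ken, NULL); (NULL, NULL, NULL, CR); (NULL, NULL, NULL, GN); (NULL, NULL, NULL, HP); (NULL, NULL, NULL, MT); (NULL, NULL, NULL, PD); (NULL, NULL, NULL, QE)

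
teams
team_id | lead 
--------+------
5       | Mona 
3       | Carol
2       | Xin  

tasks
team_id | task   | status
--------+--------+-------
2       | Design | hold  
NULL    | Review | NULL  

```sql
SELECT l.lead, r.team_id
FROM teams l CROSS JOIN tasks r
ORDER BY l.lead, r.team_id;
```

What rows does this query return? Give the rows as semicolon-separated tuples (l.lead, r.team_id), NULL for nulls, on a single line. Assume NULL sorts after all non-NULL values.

(Carol, 2); (Carol, NULL); (Mona, 2); (Mona, NULL); (Xin, 2); (Xin, NULL)

CROSS JOIN pairs every row of `teams` with every row of `tasks`: 3 × 2 = 6 rows.
After projecting and ordering:
l.lead | r.team_id
Carol | 2
Carol | NULL
Mona | 2
Mona | NULL
Xin | 2
Xin | NULL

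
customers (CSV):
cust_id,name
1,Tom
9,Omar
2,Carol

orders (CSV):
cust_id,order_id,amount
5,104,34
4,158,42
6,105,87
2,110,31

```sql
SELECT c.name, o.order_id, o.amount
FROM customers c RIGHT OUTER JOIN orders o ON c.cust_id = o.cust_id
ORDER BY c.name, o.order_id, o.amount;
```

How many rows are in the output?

RIGHT JOIN keeps every row from `orders`; unmatched rows get NULL for `customers`'s columns.
Matching on c.cust_id = o.cust_id.
Matched pairs: 1; unmatched o rows kept: 3.
Total: 1 matched + 3 padded = 4 rows.

4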